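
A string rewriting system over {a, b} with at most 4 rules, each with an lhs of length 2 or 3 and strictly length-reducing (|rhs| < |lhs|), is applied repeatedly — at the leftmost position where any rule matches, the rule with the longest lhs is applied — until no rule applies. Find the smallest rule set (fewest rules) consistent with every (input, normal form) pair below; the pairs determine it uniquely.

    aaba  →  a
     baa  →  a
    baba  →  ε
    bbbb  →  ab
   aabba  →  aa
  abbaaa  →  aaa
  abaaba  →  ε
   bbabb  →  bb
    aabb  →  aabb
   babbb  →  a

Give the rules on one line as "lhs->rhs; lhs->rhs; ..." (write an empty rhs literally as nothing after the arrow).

aba->; ba->; bba->; bbb->a

  | aaba => a
  | baa => a
  | baba => ba => ε
  | bbbb => ab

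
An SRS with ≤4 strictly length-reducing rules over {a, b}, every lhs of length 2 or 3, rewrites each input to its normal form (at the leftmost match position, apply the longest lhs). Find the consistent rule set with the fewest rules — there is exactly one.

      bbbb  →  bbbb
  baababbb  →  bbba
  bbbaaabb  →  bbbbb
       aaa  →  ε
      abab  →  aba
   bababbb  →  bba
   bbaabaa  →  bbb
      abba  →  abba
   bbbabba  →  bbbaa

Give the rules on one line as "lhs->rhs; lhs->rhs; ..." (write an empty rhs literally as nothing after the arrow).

  | bbbb
  | baababbb => bbaabbb => bbbabb => bbbab => bbba
  | bbbaaabb => bbbbb
  | aaa => ε

aaa->; aab->ba; bab->ba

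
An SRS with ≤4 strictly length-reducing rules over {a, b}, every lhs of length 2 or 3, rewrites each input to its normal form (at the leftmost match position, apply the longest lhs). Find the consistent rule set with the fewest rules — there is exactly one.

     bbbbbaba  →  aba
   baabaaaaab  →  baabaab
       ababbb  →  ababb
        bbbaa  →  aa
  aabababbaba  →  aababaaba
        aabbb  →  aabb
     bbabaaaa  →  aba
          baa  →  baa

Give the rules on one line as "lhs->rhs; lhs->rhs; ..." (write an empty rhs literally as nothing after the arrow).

  | bbbbbaba => bbbbaba => bbbaba => bbaba => aba
  | baabaaaaab => baabaab
  | ababbb => ababb
  | bbbaa => bbaa => aa

aaa->; bba->a; bbb->bb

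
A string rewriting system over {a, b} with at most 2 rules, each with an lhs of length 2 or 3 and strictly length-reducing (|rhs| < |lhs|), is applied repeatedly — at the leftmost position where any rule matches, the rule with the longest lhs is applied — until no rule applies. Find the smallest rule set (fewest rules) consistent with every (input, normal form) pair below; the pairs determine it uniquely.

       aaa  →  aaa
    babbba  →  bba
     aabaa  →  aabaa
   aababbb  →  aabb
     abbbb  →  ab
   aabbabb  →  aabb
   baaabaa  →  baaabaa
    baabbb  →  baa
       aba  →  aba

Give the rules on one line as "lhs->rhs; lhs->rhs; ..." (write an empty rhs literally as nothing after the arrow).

bab->; bbb->

  | aaa
  | babbba => bba
  | aabaa
  | aababbb => aabb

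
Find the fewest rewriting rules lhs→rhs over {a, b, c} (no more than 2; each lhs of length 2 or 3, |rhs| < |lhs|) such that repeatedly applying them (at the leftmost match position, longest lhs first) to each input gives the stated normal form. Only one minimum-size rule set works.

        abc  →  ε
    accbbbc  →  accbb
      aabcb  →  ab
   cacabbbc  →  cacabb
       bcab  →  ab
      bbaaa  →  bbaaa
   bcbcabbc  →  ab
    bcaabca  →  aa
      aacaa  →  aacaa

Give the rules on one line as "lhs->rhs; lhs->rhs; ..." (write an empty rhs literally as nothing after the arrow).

  | abc => ε
  | accbbbc => accbb
  | aabcb => ab
  | cacabbbc => cacabb

abc->; bc->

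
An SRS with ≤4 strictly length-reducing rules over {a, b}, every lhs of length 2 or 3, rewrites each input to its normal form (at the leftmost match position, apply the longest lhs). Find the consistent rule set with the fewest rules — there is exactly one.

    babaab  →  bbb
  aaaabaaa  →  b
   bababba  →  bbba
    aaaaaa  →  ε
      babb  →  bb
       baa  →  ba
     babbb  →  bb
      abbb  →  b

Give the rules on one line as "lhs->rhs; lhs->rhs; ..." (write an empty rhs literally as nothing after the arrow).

  | babaab => bbaab => bbab => bbb
  | aaaabaaa => abaaa => baaa => b
  | bababba => bbabba => bbaba => bbba
  | aaaaaa => aaa => ε

aa->a; aaa->; ab->b; abb->ab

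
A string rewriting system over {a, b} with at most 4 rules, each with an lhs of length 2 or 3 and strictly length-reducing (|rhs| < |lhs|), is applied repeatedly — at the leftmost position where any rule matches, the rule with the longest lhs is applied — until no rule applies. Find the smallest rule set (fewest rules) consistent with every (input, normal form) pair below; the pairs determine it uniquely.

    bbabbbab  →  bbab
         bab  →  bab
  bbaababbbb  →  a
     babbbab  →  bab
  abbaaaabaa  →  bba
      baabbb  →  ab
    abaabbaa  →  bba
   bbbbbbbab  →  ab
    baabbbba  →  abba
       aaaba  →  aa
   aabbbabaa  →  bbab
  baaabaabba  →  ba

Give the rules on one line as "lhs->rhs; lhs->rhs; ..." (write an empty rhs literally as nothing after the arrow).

  | bbabbbab => bbaaab => bbab
  | bab
  | bbaababbbb => bbbabbbb => aabbbb => bbb => a
  | babbbab => baaab => bab

aaa->bb; aab->; baa->b; bbb->a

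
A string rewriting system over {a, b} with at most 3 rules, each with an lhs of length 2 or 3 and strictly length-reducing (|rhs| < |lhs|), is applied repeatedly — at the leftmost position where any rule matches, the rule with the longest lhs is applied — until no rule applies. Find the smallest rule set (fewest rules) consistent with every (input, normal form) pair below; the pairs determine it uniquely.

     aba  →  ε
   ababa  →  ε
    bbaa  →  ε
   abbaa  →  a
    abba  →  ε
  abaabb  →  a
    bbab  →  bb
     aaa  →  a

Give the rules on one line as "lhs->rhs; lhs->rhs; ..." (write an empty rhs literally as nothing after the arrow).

aa->; ab->a; ba->

  | aba => aa => ε
  | ababa => aaba => ba => ε
  | bbaa => ba => ε
  | abbaa => abaa => aaa => a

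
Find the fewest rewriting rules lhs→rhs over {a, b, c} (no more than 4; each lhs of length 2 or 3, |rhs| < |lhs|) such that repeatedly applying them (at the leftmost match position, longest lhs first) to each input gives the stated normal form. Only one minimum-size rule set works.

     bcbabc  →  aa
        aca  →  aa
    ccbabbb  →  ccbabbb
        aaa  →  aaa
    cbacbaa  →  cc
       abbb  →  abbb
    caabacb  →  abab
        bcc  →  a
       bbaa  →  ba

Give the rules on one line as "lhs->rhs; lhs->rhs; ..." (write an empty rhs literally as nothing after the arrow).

  | bcbabc => ababc => abaa => aac => aa
  | aca => aa
  | ccbabbb
  | aaa

ac->a; baa->ac; bc->a; ca->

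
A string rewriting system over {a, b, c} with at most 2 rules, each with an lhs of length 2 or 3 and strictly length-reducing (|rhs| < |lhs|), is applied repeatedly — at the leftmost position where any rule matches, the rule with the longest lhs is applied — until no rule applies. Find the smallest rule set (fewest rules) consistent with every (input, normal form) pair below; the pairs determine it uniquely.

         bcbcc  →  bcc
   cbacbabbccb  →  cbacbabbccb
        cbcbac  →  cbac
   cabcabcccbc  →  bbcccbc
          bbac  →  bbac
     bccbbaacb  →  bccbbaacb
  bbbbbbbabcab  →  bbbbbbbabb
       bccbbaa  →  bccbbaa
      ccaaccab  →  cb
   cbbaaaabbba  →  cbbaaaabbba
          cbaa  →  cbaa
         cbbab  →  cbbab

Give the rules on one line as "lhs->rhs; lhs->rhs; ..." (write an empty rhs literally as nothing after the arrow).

  | bcbcc => bcc
  | cbacbabbccb
  | cbcbac => cbac
  | cabcabcccbc => bcabcccbc => bbcccbc

bcb->b; ca->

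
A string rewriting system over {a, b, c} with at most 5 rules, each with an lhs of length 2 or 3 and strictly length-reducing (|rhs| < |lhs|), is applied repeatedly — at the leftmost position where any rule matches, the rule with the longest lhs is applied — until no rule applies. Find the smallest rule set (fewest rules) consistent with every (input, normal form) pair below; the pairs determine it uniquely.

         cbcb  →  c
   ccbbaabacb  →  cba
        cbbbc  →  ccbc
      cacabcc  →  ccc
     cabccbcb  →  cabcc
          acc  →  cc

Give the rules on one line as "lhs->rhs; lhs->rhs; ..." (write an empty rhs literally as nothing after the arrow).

ac->c; bb->c; bcb->; cca->b

  | cbcb => c
  | ccbbaabacb => cccaabacb => cbabacb => cbabcb => cba
  | cbbbc => ccbc
  | cacabcc => ccabcc => bbcc => ccc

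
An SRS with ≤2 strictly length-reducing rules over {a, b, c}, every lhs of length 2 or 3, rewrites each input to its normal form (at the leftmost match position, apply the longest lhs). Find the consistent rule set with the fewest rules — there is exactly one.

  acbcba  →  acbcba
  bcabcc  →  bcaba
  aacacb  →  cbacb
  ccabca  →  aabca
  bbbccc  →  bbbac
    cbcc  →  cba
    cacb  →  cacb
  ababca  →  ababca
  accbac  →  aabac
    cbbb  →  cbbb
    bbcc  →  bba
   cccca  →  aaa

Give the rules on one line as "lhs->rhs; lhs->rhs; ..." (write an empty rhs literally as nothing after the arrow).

aac->cb; cc->a

  | acbcba
  | bcabcc => bcaba
  | aacacb => cbacb
  | ccabca => aabca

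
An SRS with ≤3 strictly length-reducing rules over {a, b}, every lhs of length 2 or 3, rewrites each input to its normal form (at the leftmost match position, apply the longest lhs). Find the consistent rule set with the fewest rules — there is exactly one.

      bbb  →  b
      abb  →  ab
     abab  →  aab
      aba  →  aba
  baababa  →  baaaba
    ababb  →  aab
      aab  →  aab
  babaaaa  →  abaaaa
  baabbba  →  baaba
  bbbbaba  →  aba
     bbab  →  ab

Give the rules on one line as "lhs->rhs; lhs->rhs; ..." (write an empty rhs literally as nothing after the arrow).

bab->ab; bb->b

  | bbb => bb => b
  | abb => ab
  | abab => aab
  | aba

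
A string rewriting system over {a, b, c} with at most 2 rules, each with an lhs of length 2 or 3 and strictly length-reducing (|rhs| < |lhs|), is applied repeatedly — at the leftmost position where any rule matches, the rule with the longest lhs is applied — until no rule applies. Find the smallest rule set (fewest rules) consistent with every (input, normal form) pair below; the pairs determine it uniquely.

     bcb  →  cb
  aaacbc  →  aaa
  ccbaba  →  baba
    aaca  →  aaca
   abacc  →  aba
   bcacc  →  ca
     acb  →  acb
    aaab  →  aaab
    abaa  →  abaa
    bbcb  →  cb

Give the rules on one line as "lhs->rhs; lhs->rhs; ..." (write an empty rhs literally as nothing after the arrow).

  | bcb => cb
  | aaacbc => aaacc => aaa
  | ccbaba => baba
  | aaca

bc->c; cc->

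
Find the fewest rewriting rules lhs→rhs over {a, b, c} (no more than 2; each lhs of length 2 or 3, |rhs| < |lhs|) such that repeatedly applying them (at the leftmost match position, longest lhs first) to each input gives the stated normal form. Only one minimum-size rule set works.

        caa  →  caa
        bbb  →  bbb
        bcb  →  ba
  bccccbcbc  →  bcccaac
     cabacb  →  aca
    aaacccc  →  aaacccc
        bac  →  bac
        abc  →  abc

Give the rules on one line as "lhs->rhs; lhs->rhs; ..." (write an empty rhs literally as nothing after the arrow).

aba->bc; cb->a

  | caa
  | bbb
  | bcb => ba
  | bccccbcbc => bcccacbc => bcccaac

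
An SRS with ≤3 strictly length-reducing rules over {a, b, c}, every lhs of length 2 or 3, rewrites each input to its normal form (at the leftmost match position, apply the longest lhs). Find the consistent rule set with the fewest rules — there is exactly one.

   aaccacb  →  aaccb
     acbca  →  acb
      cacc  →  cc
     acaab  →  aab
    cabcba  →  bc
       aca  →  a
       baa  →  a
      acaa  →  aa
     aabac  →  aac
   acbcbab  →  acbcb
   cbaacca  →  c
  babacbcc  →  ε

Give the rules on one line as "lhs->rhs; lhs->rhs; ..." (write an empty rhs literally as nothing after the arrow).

ba->; bcc->a; ca->

  | aaccacb => aaccb
  | acbca => acb
  | cacc => cc
  | acaab => aab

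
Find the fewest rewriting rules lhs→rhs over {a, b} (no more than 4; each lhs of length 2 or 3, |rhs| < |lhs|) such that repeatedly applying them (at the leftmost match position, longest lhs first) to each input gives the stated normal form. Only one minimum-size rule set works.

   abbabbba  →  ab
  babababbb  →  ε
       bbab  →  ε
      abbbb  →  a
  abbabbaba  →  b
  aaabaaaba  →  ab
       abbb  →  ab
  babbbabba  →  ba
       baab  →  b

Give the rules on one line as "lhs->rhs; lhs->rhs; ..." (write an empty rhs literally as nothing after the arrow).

aa->b; bab->ab; bb->; bba->b

  | abbabbba => abbbba => abba => ab
  | babababbb => abababbb => aababbb => bbabbb => bbbb => bb => ε
  | bbab => bb => ε
  | abbbb => abb => a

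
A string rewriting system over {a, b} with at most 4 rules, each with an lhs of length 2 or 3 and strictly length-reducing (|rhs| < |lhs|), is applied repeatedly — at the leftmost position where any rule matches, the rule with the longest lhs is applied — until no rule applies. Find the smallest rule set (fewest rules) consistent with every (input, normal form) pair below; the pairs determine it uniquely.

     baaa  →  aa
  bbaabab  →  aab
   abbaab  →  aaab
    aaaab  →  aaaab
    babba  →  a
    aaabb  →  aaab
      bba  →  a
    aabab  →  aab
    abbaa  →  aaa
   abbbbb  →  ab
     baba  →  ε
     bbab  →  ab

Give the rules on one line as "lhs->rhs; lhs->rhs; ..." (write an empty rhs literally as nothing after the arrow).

  | baaa => aa
  | bbaabab => aabab => aab
  | abbaab => aaab
  | aaaab

ba->; bb->b; bba->a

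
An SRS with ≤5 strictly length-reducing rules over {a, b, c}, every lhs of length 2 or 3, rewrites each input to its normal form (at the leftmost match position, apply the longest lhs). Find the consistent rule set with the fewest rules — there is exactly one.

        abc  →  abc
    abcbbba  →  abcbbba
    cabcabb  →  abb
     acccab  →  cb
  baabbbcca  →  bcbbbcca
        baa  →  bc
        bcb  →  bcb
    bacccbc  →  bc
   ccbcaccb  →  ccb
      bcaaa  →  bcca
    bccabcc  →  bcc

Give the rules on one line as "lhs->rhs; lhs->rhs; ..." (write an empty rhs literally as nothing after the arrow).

  | abc
  | abcbbba
  | cabcabb => abcabb => ababb => abb
  | acccab => accab => acab => aab => cb

aa->c; ac->a; bab->b; cab->ab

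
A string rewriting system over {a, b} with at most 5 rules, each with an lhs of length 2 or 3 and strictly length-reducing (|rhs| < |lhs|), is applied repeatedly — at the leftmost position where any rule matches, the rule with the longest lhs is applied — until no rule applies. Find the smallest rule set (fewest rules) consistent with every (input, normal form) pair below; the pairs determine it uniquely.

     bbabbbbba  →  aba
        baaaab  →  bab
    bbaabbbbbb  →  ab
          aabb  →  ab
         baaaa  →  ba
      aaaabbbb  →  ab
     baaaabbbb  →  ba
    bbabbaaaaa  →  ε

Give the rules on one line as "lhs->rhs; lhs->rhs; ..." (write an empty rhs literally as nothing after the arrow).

  | bbabbbbba => abbbbba => abbba => aba
  | baaaab => baaab => baab => bab
  | bbaabbbbbb => aabbbbbb => abbbbb => abbb => ab
  | aabb => ab

aa->; aab->a; baa->ba; bb->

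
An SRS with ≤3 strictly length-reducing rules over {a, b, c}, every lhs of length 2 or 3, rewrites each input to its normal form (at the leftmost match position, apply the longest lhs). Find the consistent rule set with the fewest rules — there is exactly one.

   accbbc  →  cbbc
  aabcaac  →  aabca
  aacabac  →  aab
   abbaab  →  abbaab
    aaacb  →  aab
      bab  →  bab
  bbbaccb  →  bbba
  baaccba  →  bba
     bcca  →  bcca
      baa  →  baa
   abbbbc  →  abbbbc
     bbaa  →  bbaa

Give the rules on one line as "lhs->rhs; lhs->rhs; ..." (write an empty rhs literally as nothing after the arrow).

ac->; bcb->ba

  | accbbc => cbbc
  | aabcaac => aabca
  | aacabac => aabac => aab
  | abbaab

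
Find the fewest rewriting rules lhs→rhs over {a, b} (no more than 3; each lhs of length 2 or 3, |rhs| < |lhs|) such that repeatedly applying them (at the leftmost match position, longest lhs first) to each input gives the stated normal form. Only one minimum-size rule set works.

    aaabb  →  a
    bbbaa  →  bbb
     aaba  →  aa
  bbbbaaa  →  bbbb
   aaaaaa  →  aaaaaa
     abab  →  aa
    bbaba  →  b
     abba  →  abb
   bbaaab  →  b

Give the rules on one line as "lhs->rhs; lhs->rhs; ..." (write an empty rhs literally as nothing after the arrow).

  | aaabb => aab => a
  | bbbaa => bbba => bbb
  | aaba => aa
  | bbbbaaa => bbbbaa => bbbba => bbbb

aab->a; ba->b; bab->a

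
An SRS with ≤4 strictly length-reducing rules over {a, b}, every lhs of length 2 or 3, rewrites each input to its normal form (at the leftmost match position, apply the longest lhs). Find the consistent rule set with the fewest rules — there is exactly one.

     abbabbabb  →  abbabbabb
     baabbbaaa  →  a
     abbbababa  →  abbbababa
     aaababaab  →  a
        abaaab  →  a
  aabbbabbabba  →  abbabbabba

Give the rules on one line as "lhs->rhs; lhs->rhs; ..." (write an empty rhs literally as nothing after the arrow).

aa->a; aab->a; baa->aa

  | abbabbabb
  | baabbbaaa => aabbbaaa => abbaaa => abaaa => aaaa => aaa => aa => a
  | abbbababa
  | aaababaab => aababaab => aabaab => aaab => aab => a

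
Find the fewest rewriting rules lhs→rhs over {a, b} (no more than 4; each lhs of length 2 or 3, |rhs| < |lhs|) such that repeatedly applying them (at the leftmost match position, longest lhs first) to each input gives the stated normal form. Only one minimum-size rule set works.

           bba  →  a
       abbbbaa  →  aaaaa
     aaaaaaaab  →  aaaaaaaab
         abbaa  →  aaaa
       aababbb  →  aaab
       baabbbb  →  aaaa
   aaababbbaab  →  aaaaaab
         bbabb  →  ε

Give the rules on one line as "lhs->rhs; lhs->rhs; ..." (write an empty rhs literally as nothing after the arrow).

  | bba => ba => a
  | abbbbaa => aabbaa => aaaaa
  | aaaaaaaab
  | abbaa => aaaa

abb->aa; ba->a; bab->b; bbb->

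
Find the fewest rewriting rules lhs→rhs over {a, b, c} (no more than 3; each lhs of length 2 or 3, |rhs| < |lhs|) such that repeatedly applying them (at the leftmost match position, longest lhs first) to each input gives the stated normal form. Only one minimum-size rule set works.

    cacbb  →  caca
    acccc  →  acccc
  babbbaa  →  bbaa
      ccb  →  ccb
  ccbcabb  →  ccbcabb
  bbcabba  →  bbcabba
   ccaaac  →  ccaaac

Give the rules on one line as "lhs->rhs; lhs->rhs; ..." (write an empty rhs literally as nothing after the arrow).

bab->; cbb->ca

  | cacbb => caca
  | acccc
  | babbbaa => bbaa
  | ccb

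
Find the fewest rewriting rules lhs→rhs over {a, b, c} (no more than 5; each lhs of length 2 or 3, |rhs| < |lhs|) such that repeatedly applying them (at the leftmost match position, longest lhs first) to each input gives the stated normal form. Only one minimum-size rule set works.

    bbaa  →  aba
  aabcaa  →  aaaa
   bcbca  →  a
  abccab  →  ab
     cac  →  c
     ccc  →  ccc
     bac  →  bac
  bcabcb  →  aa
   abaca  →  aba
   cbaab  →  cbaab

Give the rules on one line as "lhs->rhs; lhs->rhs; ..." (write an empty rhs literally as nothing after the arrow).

bba->ab; bc->; bcb->a; ca->

  | bbaa => aba
  | aabcaa => aaaa
  | bcbca => aca => a
  | abccab => acab => ab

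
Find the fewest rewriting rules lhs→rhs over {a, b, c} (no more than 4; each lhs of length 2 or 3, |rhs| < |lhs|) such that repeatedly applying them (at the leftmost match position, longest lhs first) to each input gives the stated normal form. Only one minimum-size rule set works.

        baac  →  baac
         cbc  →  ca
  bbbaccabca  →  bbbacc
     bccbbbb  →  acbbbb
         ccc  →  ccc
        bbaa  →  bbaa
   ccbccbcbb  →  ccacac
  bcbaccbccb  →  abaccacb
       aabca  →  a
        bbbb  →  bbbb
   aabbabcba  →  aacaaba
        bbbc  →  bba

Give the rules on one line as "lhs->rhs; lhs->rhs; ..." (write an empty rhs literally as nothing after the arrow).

  | baac
  | cbc => ca
  | bbbaccabca => bbbaccaaa => bbbacc
  | bccbbbb => acbbbb

aaa->; abb->ac; bc->a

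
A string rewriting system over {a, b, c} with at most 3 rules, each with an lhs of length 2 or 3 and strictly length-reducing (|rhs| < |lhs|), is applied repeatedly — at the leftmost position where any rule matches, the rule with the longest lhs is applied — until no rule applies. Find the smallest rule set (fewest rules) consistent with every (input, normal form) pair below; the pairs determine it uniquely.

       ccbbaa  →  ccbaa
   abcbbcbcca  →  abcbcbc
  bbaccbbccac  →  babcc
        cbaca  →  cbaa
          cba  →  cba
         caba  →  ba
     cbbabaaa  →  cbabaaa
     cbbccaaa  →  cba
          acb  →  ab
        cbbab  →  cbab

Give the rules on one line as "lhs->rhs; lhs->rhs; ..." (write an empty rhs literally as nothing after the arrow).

ac->a; bb->b; ca->

  | ccbbaa => ccbaa
  | abcbbcbcca => abcbcbcca => abcbcbc
  | bbaccbbccac => baccbbccac => bacbbccac => babbccac => babccac => babcc
  | cbaca => cbaa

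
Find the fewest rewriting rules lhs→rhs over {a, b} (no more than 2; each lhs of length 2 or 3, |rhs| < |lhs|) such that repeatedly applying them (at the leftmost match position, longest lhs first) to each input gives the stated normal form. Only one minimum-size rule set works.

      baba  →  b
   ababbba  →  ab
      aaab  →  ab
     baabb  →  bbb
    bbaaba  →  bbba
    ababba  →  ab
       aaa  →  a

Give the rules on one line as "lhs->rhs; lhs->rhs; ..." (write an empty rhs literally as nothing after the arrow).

  | baba => baa => b
  | ababbba => ababba => ababa => abaa => ab
  | aaab => ab
  | baabb => bbb

aa->; bab->ba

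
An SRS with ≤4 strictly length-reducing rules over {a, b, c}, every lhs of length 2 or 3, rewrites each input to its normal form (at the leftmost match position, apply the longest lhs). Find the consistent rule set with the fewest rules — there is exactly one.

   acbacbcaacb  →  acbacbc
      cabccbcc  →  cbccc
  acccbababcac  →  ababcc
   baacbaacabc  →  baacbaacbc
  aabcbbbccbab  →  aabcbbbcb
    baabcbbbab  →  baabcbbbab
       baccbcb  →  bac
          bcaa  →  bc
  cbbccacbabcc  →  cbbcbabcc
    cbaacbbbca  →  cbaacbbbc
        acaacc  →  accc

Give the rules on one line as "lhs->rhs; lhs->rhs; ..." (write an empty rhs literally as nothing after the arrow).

  | acbacbcaacb => acbacbcacb => acbacbccb => acbacbc
  | cabccbcc => cbccbcc => cbccc
  | acccbababcac => accababcac => ababcac => ababcc
  | baacbaacabc => baacbaacbc

ca->c; cca->; ccb->c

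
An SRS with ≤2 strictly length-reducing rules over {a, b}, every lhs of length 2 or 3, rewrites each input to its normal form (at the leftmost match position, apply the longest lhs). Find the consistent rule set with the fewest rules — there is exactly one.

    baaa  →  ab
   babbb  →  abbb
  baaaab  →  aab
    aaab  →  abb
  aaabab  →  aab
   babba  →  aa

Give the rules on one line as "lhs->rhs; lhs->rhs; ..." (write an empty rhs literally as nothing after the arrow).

aaa->ab; ba->a

  | baaa => aaa => ab
  | babbb => abbb
  | baaaab => aaaab => abab => aab
  | aaab => abb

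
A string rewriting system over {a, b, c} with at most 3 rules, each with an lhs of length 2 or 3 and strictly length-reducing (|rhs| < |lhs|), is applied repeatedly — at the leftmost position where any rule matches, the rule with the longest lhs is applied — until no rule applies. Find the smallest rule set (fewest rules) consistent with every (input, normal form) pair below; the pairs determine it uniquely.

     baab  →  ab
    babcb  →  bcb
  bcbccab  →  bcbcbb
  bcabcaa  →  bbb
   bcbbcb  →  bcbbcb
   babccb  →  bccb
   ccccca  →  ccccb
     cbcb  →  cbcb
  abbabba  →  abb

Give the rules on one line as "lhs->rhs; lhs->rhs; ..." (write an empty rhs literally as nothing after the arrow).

  | baab => ab
  | babcb => bcb
  | bcbccab => bcbcbb
  | bcabcaa => bbbcaa => bbbba => bbb

ba->; ca->b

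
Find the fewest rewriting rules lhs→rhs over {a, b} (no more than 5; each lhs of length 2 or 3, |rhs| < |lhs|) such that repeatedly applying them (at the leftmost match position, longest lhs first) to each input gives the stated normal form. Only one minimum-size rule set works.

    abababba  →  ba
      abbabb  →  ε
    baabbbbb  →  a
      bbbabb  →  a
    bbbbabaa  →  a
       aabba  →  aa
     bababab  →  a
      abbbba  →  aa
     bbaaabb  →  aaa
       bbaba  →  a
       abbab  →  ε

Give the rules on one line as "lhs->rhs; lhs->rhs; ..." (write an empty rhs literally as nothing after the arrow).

  | abababba => babba => ba
  | abbabb => abb => ε
  | baabbbbb => babbb => bb => a
  | bbbabb => ababb => bb => a

ab->; aba->; abb->; bb->a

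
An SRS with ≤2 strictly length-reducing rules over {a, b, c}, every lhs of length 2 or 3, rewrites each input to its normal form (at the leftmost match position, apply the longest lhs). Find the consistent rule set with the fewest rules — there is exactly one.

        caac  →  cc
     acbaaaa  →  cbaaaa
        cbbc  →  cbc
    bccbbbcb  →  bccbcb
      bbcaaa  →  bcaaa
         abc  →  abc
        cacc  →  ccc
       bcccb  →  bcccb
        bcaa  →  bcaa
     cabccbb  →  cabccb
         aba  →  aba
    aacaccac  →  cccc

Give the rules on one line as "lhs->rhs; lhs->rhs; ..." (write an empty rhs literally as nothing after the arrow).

  | caac => cac => cc
  | acbaaaa => cbaaaa
  | cbbc => cbc
  | bccbbbcb => bccbbcb => bccbcb

ac->c; bb->b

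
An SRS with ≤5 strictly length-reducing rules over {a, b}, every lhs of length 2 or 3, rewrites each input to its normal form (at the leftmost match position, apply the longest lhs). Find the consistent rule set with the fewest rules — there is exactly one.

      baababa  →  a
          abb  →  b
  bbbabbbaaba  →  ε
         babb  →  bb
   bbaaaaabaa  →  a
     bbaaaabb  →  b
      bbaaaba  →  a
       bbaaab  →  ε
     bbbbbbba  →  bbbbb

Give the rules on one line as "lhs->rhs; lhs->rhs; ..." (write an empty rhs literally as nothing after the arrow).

  | baababa => ababa => aba => a
  | abb => b
  | bbbabbbaaba => bbbbaaba => bbaba => ba => ε
  | babb => bb

aa->a; ab->; ba->; bba->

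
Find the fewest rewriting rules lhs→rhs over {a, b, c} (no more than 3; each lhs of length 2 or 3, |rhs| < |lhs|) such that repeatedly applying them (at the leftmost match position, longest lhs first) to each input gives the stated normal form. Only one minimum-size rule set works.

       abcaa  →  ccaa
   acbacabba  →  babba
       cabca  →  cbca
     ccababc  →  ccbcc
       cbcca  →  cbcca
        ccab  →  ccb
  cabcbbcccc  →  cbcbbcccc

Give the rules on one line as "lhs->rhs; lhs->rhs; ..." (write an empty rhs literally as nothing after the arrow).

  | abcaa => ccaa
  | acbacabba => bacabba => babba
  | cabca => cbca
  | ccababc => ccbabc => ccbcc

abc->cc; ac->; cab->cb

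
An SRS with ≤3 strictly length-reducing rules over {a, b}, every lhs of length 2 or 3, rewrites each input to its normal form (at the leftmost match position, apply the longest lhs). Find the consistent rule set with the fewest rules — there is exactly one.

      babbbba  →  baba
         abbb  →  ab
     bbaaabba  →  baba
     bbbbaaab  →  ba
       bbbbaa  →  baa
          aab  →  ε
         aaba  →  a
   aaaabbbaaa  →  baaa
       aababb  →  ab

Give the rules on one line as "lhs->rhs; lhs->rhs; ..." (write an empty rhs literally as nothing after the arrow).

  | babbbba => babbba => babba => baba
  | abbb => abb => ab
  | bbaaabba => baaabba => baba
  | bbbbaaab => bbbaaab => bbaaab => baaab => ba

aab->; bb->b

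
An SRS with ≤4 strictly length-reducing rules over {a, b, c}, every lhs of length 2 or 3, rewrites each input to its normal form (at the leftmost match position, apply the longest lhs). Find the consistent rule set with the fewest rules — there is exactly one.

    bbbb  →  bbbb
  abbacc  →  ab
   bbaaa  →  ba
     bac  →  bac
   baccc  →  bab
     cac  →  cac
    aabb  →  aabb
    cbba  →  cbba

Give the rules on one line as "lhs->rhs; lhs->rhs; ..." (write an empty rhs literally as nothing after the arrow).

baa->; cc->a; ccc->b

  | bbbb
  | abbacc => abbaa => ab
  | bbaaa => ba
  | bac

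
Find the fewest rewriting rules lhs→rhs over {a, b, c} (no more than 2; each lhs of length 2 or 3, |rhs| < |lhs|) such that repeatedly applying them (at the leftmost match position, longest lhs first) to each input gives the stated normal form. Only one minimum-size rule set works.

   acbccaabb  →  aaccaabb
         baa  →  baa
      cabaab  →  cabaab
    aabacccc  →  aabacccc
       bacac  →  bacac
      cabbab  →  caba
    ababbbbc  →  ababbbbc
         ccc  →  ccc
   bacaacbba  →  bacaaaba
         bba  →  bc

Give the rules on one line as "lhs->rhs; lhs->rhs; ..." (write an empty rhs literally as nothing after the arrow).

  | acbccaabb => aaccaabb
  | baa
  | cabaab
  | aabacccc

bba->bc; cb->a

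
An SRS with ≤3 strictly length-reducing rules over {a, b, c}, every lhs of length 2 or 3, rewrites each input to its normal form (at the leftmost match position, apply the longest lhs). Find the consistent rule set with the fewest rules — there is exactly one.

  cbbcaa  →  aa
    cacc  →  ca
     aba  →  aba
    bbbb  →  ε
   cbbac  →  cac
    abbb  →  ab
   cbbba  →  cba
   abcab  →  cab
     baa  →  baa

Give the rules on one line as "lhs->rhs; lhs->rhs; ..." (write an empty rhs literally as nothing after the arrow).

abc->c; bb->; cc->

  | cbbcaa => ccaa => aa
  | cacc => ca
  | aba
  | bbbb => bb => ε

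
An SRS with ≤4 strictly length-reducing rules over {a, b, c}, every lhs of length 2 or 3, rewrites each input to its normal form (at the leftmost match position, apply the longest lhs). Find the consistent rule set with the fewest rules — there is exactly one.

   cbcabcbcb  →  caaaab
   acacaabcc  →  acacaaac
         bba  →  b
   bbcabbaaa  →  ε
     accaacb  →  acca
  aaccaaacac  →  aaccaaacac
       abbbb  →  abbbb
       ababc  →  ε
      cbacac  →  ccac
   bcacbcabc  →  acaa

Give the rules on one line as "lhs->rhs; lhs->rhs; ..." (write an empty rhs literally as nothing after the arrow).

  | cbcabcbcb => caabcbcb => caaabcb => caaaab
  | acacaabcc => acacaaac
  | bba => b
  | bbcabbaaa => baabbaaa => abbaaa => abaa => ba => ε

aba->b; acb->; ba->; bc->a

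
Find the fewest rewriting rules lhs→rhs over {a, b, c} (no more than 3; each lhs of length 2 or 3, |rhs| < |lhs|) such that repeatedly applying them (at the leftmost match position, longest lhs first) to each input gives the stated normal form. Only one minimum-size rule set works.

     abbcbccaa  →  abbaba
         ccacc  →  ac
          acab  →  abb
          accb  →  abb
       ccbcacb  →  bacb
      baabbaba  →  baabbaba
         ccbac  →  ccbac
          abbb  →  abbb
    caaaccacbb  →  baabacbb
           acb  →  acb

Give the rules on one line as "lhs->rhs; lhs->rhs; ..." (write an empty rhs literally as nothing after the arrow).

acc->ab; ca->b; cbc->a

  | abbcbccaa => abbacaa => abbaba
  | ccacc => cbcc => ac
  | acab => abb
  | accb => abb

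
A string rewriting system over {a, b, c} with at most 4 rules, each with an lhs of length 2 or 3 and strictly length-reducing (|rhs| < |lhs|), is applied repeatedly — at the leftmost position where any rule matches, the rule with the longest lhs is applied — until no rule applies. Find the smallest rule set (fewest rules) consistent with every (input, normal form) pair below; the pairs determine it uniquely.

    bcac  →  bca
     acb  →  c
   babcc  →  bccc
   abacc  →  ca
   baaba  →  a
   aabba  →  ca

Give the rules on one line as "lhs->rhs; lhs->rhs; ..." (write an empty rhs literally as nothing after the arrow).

ab->c; ac->a; bac->

  | bcac => bca
  | acb => ab => c
  | babcc => bccc
  | abacc => cacc => cac => ca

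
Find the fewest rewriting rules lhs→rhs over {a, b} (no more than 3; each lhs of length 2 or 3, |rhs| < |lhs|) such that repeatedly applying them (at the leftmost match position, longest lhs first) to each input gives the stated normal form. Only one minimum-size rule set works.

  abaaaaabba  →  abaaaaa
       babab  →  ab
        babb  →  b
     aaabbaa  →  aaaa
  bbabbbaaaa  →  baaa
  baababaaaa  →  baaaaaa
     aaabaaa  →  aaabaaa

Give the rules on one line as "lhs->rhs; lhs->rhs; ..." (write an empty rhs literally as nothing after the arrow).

  | abaaaaabba => abaaaaa
  | babab => ab
  | babb => b
  | aaabbaa => aaaa

bab->; bba->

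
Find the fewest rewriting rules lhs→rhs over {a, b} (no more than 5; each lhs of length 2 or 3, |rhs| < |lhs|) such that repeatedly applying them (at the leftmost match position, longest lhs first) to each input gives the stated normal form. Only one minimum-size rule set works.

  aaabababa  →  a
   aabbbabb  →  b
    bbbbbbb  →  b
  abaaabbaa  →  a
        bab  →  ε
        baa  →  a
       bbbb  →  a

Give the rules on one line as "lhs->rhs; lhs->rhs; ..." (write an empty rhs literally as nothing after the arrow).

  | aaabababa => babababa => ababa => baba => a
  | aabbbabb => bbbbabb => abbabb => bbabb => aabb => bbb => ab => b
  | bbbbbbb => abbbbb => bbbbb => abbb => bbb => ab => b
  | abaaabbaa => baaabbaa => bbabbaa => aabbaa => bbbaa => abaa => baa => bb => a

aa->b; ab->b; bab->; bb->a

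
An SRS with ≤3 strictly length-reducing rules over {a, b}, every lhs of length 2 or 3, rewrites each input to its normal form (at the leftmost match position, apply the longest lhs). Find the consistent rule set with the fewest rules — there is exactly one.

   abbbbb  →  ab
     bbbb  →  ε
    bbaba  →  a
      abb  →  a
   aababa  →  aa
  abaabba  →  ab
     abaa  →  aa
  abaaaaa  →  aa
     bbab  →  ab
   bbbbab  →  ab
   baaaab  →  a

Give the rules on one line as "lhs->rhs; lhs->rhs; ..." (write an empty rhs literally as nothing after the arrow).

aaa->ab; ba->; bb->

  | abbbbb => abbb => ab
  | bbbb => bb => ε
  | bbaba => aba => a
  | abb => a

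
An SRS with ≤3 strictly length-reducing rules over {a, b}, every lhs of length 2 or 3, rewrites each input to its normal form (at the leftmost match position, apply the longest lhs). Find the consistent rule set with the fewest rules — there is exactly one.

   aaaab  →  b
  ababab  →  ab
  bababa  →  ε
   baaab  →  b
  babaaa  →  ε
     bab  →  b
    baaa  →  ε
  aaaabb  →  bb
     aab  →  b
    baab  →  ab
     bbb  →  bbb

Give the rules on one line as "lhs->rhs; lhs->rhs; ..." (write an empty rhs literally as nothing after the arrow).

  | aaaab => aab => b
  | ababab => abab => ab
  | bababa => baba => ba => ε
  | baaab => aab => b

aa->; ba->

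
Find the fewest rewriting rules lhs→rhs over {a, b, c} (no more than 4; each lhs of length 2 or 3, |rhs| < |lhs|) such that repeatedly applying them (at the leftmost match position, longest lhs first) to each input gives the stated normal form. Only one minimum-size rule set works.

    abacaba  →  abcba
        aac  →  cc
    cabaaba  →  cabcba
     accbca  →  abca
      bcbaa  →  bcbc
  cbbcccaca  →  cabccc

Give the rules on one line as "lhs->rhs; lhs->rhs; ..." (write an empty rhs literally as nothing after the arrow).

  | abacaba => abaaba => abcba
  | aac => cc
  | cabaaba => cabcba
  | accbca => acbca => abca

aa->c; ac->a; bbc->ab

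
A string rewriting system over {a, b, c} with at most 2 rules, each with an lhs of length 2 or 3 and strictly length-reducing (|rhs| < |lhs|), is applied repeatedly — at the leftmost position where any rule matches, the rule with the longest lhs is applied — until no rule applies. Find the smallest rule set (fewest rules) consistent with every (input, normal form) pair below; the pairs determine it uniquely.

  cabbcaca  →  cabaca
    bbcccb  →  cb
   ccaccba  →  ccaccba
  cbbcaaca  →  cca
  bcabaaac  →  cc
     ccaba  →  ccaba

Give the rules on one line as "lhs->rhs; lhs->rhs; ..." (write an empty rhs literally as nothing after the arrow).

  | cabbcaca => cabaca
  | bbcccb => bccb => cb
  | ccaccba
  | cbbcaaca => cbaaca => cbcca => cca

aa->c; bc->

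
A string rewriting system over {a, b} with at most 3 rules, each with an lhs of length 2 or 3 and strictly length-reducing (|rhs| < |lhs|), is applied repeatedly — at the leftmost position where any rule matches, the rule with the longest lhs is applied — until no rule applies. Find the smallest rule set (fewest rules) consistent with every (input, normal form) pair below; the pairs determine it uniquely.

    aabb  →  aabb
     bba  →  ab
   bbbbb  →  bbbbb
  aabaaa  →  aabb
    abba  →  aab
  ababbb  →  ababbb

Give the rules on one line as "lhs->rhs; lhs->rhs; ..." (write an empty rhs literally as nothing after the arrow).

  | aabb
  | bba => ab
  | bbbbb
  | aabaaa => aabb

aaa->b; bba->ab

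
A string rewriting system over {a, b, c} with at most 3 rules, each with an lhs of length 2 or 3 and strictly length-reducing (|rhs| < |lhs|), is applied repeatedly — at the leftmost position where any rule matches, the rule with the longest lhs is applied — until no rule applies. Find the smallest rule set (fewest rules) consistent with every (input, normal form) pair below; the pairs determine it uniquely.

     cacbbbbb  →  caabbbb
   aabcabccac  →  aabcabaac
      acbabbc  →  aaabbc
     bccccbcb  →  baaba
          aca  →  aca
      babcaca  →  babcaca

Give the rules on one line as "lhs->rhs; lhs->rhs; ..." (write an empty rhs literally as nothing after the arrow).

  | cacbbbbb => caabbbb
  | aabcabccac => aabcabaac
  | acbabbc => aaabbc
  | bccccbcb => baccbcb => baabcb => baaba

cb->a; cc->a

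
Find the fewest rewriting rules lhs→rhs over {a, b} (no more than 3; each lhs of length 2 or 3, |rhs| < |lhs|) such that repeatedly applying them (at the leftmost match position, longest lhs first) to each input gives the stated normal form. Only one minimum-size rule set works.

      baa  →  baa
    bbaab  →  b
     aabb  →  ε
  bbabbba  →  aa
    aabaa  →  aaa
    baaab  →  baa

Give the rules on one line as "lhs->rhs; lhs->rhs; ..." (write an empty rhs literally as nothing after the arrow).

  | baa
  | bbaab => bab => b
  | aabb => ab => ε
  | bbabbba => bbbba => aaba => aa

ab->; bba->b; bbb->aa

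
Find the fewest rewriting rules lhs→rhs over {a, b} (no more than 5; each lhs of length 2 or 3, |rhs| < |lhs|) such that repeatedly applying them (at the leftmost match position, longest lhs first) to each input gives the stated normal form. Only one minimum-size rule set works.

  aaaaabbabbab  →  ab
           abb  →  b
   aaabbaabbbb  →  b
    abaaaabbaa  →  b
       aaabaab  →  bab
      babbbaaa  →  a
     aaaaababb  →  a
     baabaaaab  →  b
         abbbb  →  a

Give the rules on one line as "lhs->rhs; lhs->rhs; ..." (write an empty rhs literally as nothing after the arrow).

  | aaaaabbabbab => baaabbabbab => abbabbab => aaabbab => babbab => baaab => ab
  | abb => aa => b
  | aaabbaabbbb => babbaabbbb => baaaabbbb => aabbbb => bbbb => abb => aa => b
  | abaaaabbaa => aaabbaa => babbaa => baaaa => aa => b

aa->b; aab->b; baa->; bb->a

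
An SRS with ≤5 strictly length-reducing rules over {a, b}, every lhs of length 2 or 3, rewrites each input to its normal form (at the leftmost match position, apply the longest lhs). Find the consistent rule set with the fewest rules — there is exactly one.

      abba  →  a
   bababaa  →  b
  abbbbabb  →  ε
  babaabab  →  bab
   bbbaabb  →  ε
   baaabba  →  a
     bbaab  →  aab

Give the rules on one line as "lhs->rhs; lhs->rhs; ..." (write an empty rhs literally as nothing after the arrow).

abb->bb; baa->bb; bb->; bbb->

  | abba => bba => a
  | bababaa => bababb => babbb => bbbb => b
  | abbbbabb => bbbbabb => babb => bbb => ε
  | babaabab => babbbab => bbbbab => bab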